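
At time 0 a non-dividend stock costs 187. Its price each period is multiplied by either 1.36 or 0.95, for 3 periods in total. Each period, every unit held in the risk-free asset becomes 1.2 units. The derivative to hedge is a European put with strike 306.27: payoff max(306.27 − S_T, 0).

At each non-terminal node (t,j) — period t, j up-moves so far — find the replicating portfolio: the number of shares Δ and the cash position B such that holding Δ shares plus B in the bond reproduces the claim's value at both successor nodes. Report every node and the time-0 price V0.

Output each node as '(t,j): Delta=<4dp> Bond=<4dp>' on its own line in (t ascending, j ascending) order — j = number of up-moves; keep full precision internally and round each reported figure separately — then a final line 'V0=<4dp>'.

(0,0): Delta=-0.4263 Bond=97.1036
(1,0): Delta=-0.8443 Bond=190.7967
(1,1): Delta=-0.2394 Bond=68.9899
(2,0): Delta=-1.0000 Bond=255.2250
(2,1): Delta=-0.7748 Bond=212.1440
(2,2): Delta=0.0000 Bond=0.0000
V0=17.3919

Since d<R<u, set p* = (R−d)/(u−d) = 0.6098; price each node as the discounted p*-expectation of its children.
Terminal payoffs: V(3,0)=145.9409, V(3,1)=76.7462, V(3,2)=0.0000, V(3,3)=0.0000
  t=2,j=0: stock 168.7675 → up 229.5238 (V=76.7462), down 160.3291 (V=145.9409). Price 86.4575; hedge Δ=-1.0000, bond B=255.2250.
  t=2,j=1: stock 241.6040 → up 328.5814 (V=0.0000), down 229.5238 (V=76.7462). Price 24.9581; hedge Δ=-0.7748, bond B=212.1440.
  t=2,j=2: stock 345.8752 → up 470.3903 (V=0.0000), down 328.5814 (V=0.0000). Price 0.0000; hedge Δ=0.0000, bond B=0.0000.
  t=1,j=0: stock 177.6500 → up 241.6040 (V=24.9581), down 168.7675 (V=86.4575). Price 40.7982; hedge Δ=-0.8443, bond B=190.7967.
  t=1,j=1: stock 254.3200 → up 345.8752 (V=0.0000), down 241.6040 (V=24.9581). Price 8.1165; hedge Δ=-0.2394, bond B=68.9899.
  t=0,j=0: stock 187.0000 → up 254.3200 (V=8.1165), down 177.6500 (V=40.7982). Price 17.3919; hedge Δ=-0.4263, bond B=97.1036.
Root portfolio cost Δ·187+B reproduces V0=17.3919.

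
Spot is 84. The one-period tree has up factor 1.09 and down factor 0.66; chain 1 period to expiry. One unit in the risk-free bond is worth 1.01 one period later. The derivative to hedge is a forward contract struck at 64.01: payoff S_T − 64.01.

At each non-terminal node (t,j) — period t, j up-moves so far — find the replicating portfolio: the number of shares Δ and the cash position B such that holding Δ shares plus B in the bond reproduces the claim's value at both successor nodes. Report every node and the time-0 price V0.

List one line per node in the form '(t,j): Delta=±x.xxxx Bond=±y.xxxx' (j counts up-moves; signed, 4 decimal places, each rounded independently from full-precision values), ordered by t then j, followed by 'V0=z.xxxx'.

No-arbitrage ⇒ martingale measure with p* = (R−d)/(u−d) = 0.8140.
Payoff layer (t=1): V(1,0)=-8.5700, V(1,1)=27.5500
(0,0): S=84.0000. Δ = (V_up−V_dn)/(S_up−S_dn) = (27.5500−-8.5700)/(91.5600−55.4400) = 1.0000. V = [p*·27.5500 + (1−p*)·-8.5700]/1.01 = 20.6238. B = V − Δ·S = -63.3762.
Each (Δ,B) replicates both successor values, so the strategy is self-financing and V0 is arbitrage-free.

(0,0): Delta=1.0000 Bond=-63.3762
V0=20.6238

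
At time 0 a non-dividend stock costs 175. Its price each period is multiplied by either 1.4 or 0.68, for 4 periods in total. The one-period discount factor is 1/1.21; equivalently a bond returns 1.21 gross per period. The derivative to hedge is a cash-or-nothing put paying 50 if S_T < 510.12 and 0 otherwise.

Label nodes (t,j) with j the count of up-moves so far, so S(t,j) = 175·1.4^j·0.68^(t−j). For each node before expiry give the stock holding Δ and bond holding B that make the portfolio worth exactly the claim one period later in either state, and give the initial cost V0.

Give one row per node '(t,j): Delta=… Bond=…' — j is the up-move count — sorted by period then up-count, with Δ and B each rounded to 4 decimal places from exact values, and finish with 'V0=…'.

The replicating-portfolio and risk-neutral prices coincide; use p* = (1.21−0.68)/(1.4−0.68) = 0.7361 for the latter.
Terminal values V(4,·): V(4,0)=50.0000, V(4,1)=50.0000, V(4,2)=50.0000, V(4,3)=50.0000, V(4,4)=0.0000
Node (3,0) S=55.0256: V=(p*·50.0000+(1−p*)·50.0000)/1.21=41.3223; Δ=(50.0000−50.0000)/(77.0358−37.4174)=0.0000; B=V−Δ·S=41.3223
Node (3,1) S=113.2880: V=(p*·50.0000+(1−p*)·50.0000)/1.21=41.3223; Δ=(50.0000−50.0000)/(158.6032−77.0358)=0.0000; B=V−Δ·S=41.3223
Node (3,2) S=233.2400: V=(p*·50.0000+(1−p*)·50.0000)/1.21=41.3223; Δ=(50.0000−50.0000)/(326.5360−158.6032)=0.0000; B=V−Δ·S=41.3223
Node (3,3) S=480.2000: V=(p*·0.0000+(1−p*)·50.0000)/1.21=10.9045; Δ=(0.0000−50.0000)/(672.2800−326.5360)=-0.1446; B=V−Δ·S=80.3489
Node (2,0) S=80.9200: V=(p*·41.3223+(1−p*)·41.3223)/1.21=34.1507; Δ=(41.3223−41.3223)/(113.2880−55.0256)=0.0000; B=V−Δ·S=34.1507
Node (2,1) S=166.6000: V=(p*·41.3223+(1−p*)·41.3223)/1.21=34.1507; Δ=(41.3223−41.3223)/(233.2400−113.2880)=0.0000; B=V−Δ·S=34.1507
Node (2,2) S=343.0000: V=(p*·10.9045+(1−p*)·41.3223)/1.21=15.6458; Δ=(10.9045−41.3223)/(480.2000−233.2400)=-0.1232; B=V−Δ·S=57.8928
Node (1,0) S=119.0000: V=(p*·34.1507+(1−p*)·34.1507)/1.21=28.2237; Δ=(34.1507−34.1507)/(166.6000−80.9200)=0.0000; B=V−Δ·S=28.2237
Node (1,1) S=245.0000: V=(p*·15.6458+(1−p*)·34.1507)/1.21=16.9661; Δ=(15.6458−34.1507)/(343.0000−166.6000)=-0.1049; B=V−Δ·S=42.6673
Node (0,0) S=175.0000: V=(p*·16.9661+(1−p*)·28.2237)/1.21=16.4768; Δ=(16.9661−28.2237)/(245.0000−119.0000)=-0.0893; B=V−Δ·S=32.1123
The time-0 hedge costs 16.4768, which is the no-arbitrage price.

(0,0): Delta=-0.0893 Bond=32.1123
(1,0): Delta=0.0000 Bond=28.2237
(1,1): Delta=-0.1049 Bond=42.6673
(2,0): Delta=0.0000 Bond=34.1507
(2,1): Delta=0.0000 Bond=34.1507
(2,2): Delta=-0.1232 Bond=57.8928
(3,0): Delta=0.0000 Bond=41.3223
(3,1): Delta=0.0000 Bond=41.3223
(3,2): Delta=0.0000 Bond=41.3223
(3,3): Delta=-0.1446 Bond=80.3489
V0=16.4768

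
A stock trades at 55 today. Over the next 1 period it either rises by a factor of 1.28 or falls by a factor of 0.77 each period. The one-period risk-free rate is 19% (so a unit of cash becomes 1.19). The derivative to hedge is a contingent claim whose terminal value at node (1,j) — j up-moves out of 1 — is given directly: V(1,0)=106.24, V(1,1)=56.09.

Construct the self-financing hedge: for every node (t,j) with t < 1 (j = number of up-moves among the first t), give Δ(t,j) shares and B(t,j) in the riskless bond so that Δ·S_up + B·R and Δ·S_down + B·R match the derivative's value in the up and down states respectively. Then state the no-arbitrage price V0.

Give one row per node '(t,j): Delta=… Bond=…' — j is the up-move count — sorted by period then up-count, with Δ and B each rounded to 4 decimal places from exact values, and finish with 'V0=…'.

(0,0): Delta=-1.7879 Bond=152.9048
V0=54.5714

Since d<R<u, set p* = (R−d)/(u−d) = 0.8235; price each node as the discounted p*-expectation of its children.
Terminal payoffs: V(1,0)=106.2400, V(1,1)=56.0900
(0,0): S=55.0000. Δ = (V_up−V_dn)/(S_up−S_dn) = (56.0900−106.2400)/(70.4000−42.3500) = -1.7879. V = [p*·56.0900 + (1−p*)·106.2400]/1.19 = 54.5714. B = V − Δ·S = 152.9048.
Self-financing check: at every node Δ·S+B equals the discounted successor values.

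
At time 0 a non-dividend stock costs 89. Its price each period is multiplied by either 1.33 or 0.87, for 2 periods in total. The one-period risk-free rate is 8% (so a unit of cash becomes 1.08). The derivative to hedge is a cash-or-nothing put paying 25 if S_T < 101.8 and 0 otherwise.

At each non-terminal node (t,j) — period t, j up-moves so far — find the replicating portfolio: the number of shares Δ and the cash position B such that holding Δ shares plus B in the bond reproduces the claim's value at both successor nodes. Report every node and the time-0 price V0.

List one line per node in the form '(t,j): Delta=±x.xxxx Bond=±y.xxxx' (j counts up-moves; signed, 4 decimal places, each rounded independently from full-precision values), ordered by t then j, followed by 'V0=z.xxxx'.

(0,0): Delta=-0.3073 Bond=33.6797
(1,0): Delta=-0.7019 Bond=66.9283
(1,1): Delta=0.0000 Bond=0.0000
V0=6.3308

Risk-neutral probability p* = (R−d)/(u−d) = (1.08−0.87)/(1.33−0.87) = 0.4565.
Terminal values V(2,·): V(2,0)=25.0000, V(2,1)=0.0000, V(2,2)=0.0000
Node (1,0) S=77.4300: V=(p*·0.0000+(1−p*)·25.0000)/1.08=12.5805; Δ=(0.0000−25.0000)/(102.9819−67.3641)=-0.7019; B=V−Δ·S=66.9283
Node (1,1) S=118.3700: V=(p*·0.0000+(1−p*)·0.0000)/1.08=0.0000; Δ=(0.0000−0.0000)/(157.4321−102.9819)=0.0000; B=V−Δ·S=0.0000
Node (0,0) S=89.0000: V=(p*·0.0000+(1−p*)·12.5805)/1.08=6.3308; Δ=(0.0000−12.5805)/(118.3700−77.4300)=-0.3073; B=V−Δ·S=33.6797
Each (Δ,B) replicates both successor values, so the strategy is self-financing and V0 is arbitrage-free.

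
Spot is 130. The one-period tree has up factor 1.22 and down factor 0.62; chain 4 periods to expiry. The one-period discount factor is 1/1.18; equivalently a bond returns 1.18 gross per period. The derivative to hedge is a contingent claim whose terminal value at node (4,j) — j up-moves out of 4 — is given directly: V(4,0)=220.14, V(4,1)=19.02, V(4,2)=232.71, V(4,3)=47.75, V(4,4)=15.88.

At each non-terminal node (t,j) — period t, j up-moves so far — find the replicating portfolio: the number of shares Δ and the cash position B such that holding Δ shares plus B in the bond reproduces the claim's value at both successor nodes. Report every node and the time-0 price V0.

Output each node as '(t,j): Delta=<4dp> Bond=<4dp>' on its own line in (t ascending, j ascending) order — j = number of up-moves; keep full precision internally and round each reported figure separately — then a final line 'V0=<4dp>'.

(0,0): Delta=-0.4333 Bond=70.6914
(1,0): Delta=-2.0111 Bond=210.5849
(1,1): Delta=-0.3761 Bond=74.3323
(2,0): Delta=5.2582 Bond=-114.7725
(2,1): Delta=-2.2750 Bond=274.4375
(2,2): Delta=-0.3071 Bond=74.3746
(3,0): Delta=-10.8190 Bond=362.6814
(3,1): Delta=5.8418 Bond=-171.0110
(3,2): Delta=-2.5696 Bond=359.1825
(3,3): Delta=-0.2250 Bond=68.3749
V0=14.3565

Risk-neutral probability p* = (R−d)/(u−d) = (1.18−0.62)/(1.22−0.62) = 0.9333.
Terminal values V(4,·): V(4,0)=220.1400, V(4,1)=19.0200, V(4,2)=232.7100, V(4,3)=47.7500, V(4,4)=15.8800
(3,0): S=30.9826. Δ = (V_up−V_dn)/(S_up−S_dn) = (19.0200−220.1400)/(37.7988−19.2092) = -10.8190. V = [p*·19.0200 + (1−p*)·220.1400]/1.18 = 27.4814. B = V − Δ·S = 362.6814.
(3,1): S=60.9658. Δ = (V_up−V_dn)/(S_up−S_dn) = (232.7100−19.0200)/(74.3783−37.7988) = 5.8418. V = [p*·232.7100 + (1−p*)·19.0200]/1.18 = 185.1390. B = V − Δ·S = -171.0110.
(3,2): S=119.9650. Δ = (V_up−V_dn)/(S_up−S_dn) = (47.7500−232.7100)/(146.3573−74.3783) = -2.5696. V = [p*·47.7500 + (1−p*)·232.7100]/1.18 = 50.9158. B = V − Δ·S = 359.1825.
(3,3): S=236.0602. Δ = (V_up−V_dn)/(S_up−S_dn) = (15.8800−47.7500)/(287.9935−146.3573) = -0.2250. V = [p*·15.8800 + (1−p*)·47.7500]/1.18 = 15.2582. B = V − Δ·S = 68.3749.
(2,0): S=49.9720. Δ = (V_up−V_dn)/(S_up−S_dn) = (185.1390−27.4814)/(60.9658−30.9826) = 5.2582. V = [p*·185.1390 + (1−p*)·27.4814]/1.18 = 147.9902. B = V − Δ·S = -114.7725.
(2,1): S=98.3320. Δ = (V_up−V_dn)/(S_up−S_dn) = (50.9158−185.1390)/(119.9650−60.9658) = -2.2750. V = [p*·50.9158 + (1−p*)·185.1390]/1.18 = 50.7322. B = V − Δ·S = 274.4375.
(2,2): S=193.4920. Δ = (V_up−V_dn)/(S_up−S_dn) = (15.2582−50.9158)/(236.0602−119.9650) = -0.3071. V = [p*·15.2582 + (1−p*)·50.9158]/1.18 = 14.9452. B = V − Δ·S = 74.3746.
(1,0): S=80.6000. Δ = (V_up−V_dn)/(S_up−S_dn) = (50.7322−147.9902)/(98.3320−49.9720) = -2.0111. V = [p*·50.7322 + (1−p*)·147.9902]/1.18 = 48.4882. B = V − Δ·S = 210.5849.
(1,1): S=158.6000. Δ = (V_up−V_dn)/(S_up−S_dn) = (14.9452−50.7322)/(193.4920−98.3320) = -0.3761. V = [p*·14.9452 + (1−p*)·50.7322]/1.18 = 14.6873. B = V − Δ·S = 74.3323.
(0,0): S=130.0000. Δ = (V_up−V_dn)/(S_up−S_dn) = (14.6873−48.4882)/(158.6000−80.6000) = -0.4333. V = [p*·14.6873 + (1−p*)·48.4882]/1.18 = 14.3565. B = V − Δ·S = 70.6914.
The time-0 hedge costs 14.3565, which is the no-arbitrage price.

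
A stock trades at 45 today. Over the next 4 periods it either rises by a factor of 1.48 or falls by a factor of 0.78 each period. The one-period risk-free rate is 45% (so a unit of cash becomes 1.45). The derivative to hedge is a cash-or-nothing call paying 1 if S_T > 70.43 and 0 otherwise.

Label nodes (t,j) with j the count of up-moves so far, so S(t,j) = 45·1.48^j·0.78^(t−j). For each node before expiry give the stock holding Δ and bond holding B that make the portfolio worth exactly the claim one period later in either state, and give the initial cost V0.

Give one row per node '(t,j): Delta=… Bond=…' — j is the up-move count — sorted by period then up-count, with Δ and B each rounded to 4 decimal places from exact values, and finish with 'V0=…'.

(0,0): Delta=0.0012 Bond=0.1687
(1,0): Delta=0.0177 Bond=-0.3348
(1,1): Delta=0.0008 Bond=0.2705
(2,0): Delta=0.0000 Bond=0.0000
(2,1): Delta=0.0182 Bond=-0.5073
(2,2): Delta=0.0004 Bond=0.4325
(3,0): Delta=0.0000 Bond=0.0000
(3,1): Delta=0.0000 Bond=0.0000
(3,2): Delta=0.0186 Bond=-0.7685
(3,3): Delta=0.0000 Bond=0.6897
V0=0.2239

Since d<R<u, set p* = (R−d)/(u−d) = 0.9571; price each node as the discounted p*-expectation of its children.
Payoff layer (t=4): V(4,0)=0.0000, V(4,1)=0.0000, V(4,2)=0.0000, V(4,3)=1.0000, V(4,4)=1.0000
  t=3,j=0: stock 21.3548 → up 31.6052 (V=0.0000), down 16.6568 (V=0.0000). Price 0.0000; hedge Δ=0.0000, bond B=0.0000.
  t=3,j=1: stock 40.5194 → up 59.9688 (V=0.0000), down 31.6052 (V=0.0000). Price 0.0000; hedge Δ=0.0000, bond B=0.0000.
  t=3,j=2: stock 76.8830 → up 113.7869 (V=1.0000), down 59.9688 (V=0.0000). Price 0.6601; hedge Δ=0.0186, bond B=-0.7685.
  t=3,j=3: stock 145.8806 → up 215.9033 (V=1.0000), down 113.7869 (V=1.0000). Price 0.6897; hedge Δ=0.0000, bond B=0.6897.
  t=2,j=0: stock 27.3780 → up 40.5194 (V=0.0000), down 21.3548 (V=0.0000). Price 0.0000; hedge Δ=0.0000, bond B=0.0000.
  t=2,j=1: stock 51.9480 → up 76.8830 (V=0.6601), down 40.5194 (V=0.0000). Price 0.4357; hedge Δ=0.0182, bond B=-0.5073.
  t=2,j=2: stock 98.5680 → up 145.8806 (V=0.6897), down 76.8830 (V=0.6601). Price 0.4748; hedge Δ=0.0004, bond B=0.4325.
  t=1,j=0: stock 35.1000 → up 51.9480 (V=0.4357), down 27.3780 (V=0.0000). Price 0.2876; hedge Δ=0.0177, bond B=-0.3348.
  t=1,j=1: stock 66.6000 → up 98.5680 (V=0.4748), down 51.9480 (V=0.4357). Price 0.3263; hedge Δ=0.0008, bond B=0.2705.
  t=0,j=0: stock 45.0000 → up 66.6000 (V=0.3263), down 35.1000 (V=0.2876). Price 0.2239; hedge Δ=0.0012, bond B=0.1687.
Check: Δ(0,0)·S0 + B(0,0) = 0.2239 = V0.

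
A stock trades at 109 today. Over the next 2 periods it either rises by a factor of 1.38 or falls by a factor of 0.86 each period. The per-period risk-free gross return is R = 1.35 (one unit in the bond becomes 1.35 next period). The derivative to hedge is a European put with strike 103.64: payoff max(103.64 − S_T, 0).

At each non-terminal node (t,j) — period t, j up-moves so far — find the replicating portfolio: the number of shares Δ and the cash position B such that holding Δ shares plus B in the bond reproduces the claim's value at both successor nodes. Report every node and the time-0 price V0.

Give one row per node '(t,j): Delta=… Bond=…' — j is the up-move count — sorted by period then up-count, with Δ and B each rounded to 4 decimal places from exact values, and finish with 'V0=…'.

The replicating-portfolio and risk-neutral prices coincide; use p* = (1.35−0.86)/(1.38−0.86) = 0.9423 for the latter.
At expiry t=2: V(2,0)=23.0236, V(2,1)=0.0000, V(2,2)=0.0000
(1,0): S=93.7400. Δ = (V_up−V_dn)/(S_up−S_dn) = (0.0000−23.0236)/(129.3612−80.6164) = -0.4723. V = [p*·0.0000 + (1−p*)·23.0236]/1.35 = 0.9839. B = V − Δ·S = 45.2601.
(1,1): S=150.4200. Δ = (V_up−V_dn)/(S_up−S_dn) = (0.0000−0.0000)/(207.5796−129.3612) = 0.0000. V = [p*·0.0000 + (1−p*)·0.0000]/1.35 = 0.0000. B = V − Δ·S = 0.0000.
(0,0): S=109.0000. Δ = (V_up−V_dn)/(S_up−S_dn) = (0.0000−0.9839)/(150.4200−93.7400) = -0.0174. V = [p*·0.0000 + (1−p*)·0.9839]/1.35 = 0.0420. B = V − Δ·S = 1.9342.
Check: Δ(0,0)·S0 + B(0,0) = 0.0420 = V0.

(0,0): Delta=-0.0174 Bond=1.9342
(1,0): Delta=-0.4723 Bond=45.2601
(1,1): Delta=0.0000 Bond=0.0000
V0=0.0420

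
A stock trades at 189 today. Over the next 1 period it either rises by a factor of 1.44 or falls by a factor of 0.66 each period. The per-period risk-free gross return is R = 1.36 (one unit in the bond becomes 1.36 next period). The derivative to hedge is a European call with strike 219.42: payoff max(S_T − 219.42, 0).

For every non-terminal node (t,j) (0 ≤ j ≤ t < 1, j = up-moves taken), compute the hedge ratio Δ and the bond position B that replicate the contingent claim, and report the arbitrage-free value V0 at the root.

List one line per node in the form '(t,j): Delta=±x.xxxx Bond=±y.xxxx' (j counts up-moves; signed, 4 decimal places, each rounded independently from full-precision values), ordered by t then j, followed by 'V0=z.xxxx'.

No-arbitrage ⇒ martingale measure with p* = (R−d)/(u−d) = 0.8974.
Terminal values V(1,·): V(1,0)=0.0000, V(1,1)=52.7400
  t=0,j=0: stock 189.0000 → up 272.1600 (V=52.7400), down 124.7400 (V=0.0000). Price 34.8020; hedge Δ=0.3578, bond B=-32.8133.
Check: Δ(0,0)·S0 + B(0,0) = 34.8020 = V0.

(0,0): Delta=0.3578 Bond=-32.8133
V0=34.8020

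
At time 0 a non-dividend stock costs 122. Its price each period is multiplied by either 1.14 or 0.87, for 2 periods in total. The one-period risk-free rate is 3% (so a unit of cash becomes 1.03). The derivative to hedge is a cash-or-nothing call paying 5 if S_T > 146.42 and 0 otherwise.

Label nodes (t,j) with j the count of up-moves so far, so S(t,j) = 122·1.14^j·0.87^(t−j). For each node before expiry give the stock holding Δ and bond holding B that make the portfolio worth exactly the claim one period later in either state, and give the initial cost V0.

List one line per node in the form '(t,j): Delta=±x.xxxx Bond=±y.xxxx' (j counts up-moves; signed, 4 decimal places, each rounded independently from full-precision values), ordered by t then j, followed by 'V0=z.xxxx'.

Since d<R<u, set p* = (R−d)/(u−d) = 0.5926; price each node as the discounted p*-expectation of its children.
At expiry t=2: V(2,0)=0.0000, V(2,1)=0.0000, V(2,2)=5.0000
Node (1,0) S=106.1400: V=(p*·0.0000+(1−p*)·0.0000)/1.03=0.0000; Δ=(0.0000−0.0000)/(120.9996−92.3418)=0.0000; B=V−Δ·S=0.0000
Node (1,1) S=139.0800: V=(p*·5.0000+(1−p*)·0.0000)/1.03=2.8767; Δ=(5.0000−0.0000)/(158.5512−120.9996)=0.1332; B=V−Δ·S=-15.6419
Node (0,0) S=122.0000: V=(p*·2.8767+(1−p*)·0.0000)/1.03=1.6550; Δ=(2.8767−0.0000)/(139.0800−106.1400)=0.0873; B=V−Δ·S=-8.9993
Root portfolio cost Δ·122+B reproduces V0=1.6550.

(0,0): Delta=0.0873 Bond=-8.9993
(1,0): Delta=0.0000 Bond=0.0000
(1,1): Delta=0.1332 Bond=-15.6419
V0=1.6550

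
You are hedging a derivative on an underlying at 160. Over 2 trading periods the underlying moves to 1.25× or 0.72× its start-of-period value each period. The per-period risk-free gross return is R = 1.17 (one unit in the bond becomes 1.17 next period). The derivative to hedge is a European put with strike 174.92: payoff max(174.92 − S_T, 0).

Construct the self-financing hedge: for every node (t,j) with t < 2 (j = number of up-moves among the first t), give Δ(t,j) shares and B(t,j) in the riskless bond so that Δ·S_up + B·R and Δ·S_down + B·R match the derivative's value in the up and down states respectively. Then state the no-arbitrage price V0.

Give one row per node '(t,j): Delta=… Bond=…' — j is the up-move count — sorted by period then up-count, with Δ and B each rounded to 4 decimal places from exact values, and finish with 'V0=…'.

(0,0): Delta=-0.3575 Bond=64.5190
(1,0): Delta=-1.0000 Bond=149.5043
(1,1): Delta=-0.2917 Bond=62.3287
V0=7.3204

No-arbitrage ⇒ martingale measure with p* = (R−d)/(u−d) = 0.8491.
At expiry t=2: V(2,0)=91.9760, V(2,1)=30.9200, V(2,2)=0.0000
(1,0): S=115.2000. Δ = (V_up−V_dn)/(S_up−S_dn) = (30.9200−91.9760)/(144.0000−82.9440) = -1.0000. V = [p*·30.9200 + (1−p*)·91.9760]/1.17 = 34.3043. B = V − Δ·S = 149.5043.
(1,1): S=200.0000. Δ = (V_up−V_dn)/(S_up−S_dn) = (0.0000−30.9200)/(250.0000−144.0000) = -0.2917. V = [p*·0.0000 + (1−p*)·30.9200]/1.17 = 3.9890. B = V − Δ·S = 62.3287.
(0,0): S=160.0000. Δ = (V_up−V_dn)/(S_up−S_dn) = (3.9890−34.3043)/(200.0000−115.2000) = -0.3575. V = [p*·3.9890 + (1−p*)·34.3043]/1.17 = 7.3204. B = V − Δ·S = 64.5190.
Root portfolio cost Δ·160+B reproduces V0=7.3204.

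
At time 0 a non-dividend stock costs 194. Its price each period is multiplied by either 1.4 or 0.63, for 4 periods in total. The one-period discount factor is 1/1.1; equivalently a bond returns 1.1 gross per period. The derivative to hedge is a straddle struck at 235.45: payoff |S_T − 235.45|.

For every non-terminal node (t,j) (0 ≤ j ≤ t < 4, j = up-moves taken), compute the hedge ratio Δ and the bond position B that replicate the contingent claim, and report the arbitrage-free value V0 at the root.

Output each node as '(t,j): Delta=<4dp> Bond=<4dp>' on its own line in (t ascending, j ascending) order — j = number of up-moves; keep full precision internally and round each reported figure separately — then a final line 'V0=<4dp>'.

Since d<R<u, set p* = (R−d)/(u−d) = 0.6104; price each node as the discounted p*-expectation of its children.
Terminal values V(4,·): V(4,0)=204.8893, V(4,1)=167.5372, V(4,2)=84.5327, V(4,3)=99.9217, V(4,4)=509.8204
  t=3,j=0: stock 48.5091 → up 67.9128 (V=167.5372), down 30.5607 (V=204.8893). Price 165.5363; hedge Δ=-1.0000, bond B=214.0455.
  t=3,j=1: stock 107.7980 → up 150.9173 (V=84.5327), down 67.9128 (V=167.5372). Price 106.2474; hedge Δ=-1.0000, bond B=214.0455.
  t=3,j=2: stock 239.5512 → up 335.3717 (V=99.9217), down 150.9173 (V=84.5327). Price 85.3873; hedge Δ=0.0834, bond B=65.4016.
  t=3,j=3: stock 532.3360 → up 745.2704 (V=509.8204), down 335.3717 (V=99.9217). Price 318.2905; hedge Δ=1.0000, bond B=-214.0455.
  t=2,j=0: stock 76.9986 → up 107.7980 (V=106.2474), down 48.5091 (V=165.5363). Price 117.5882; hedge Δ=-1.0000, bond B=194.5868.
  t=2,j=1: stock 171.1080 → up 239.5512 (V=85.3873), down 107.7980 (V=106.2474). Price 85.0133; hedge Δ=-0.1583, bond B=112.1044.
  t=2,j=2: stock 380.2400 → up 532.3360 (V=318.2905), down 239.5512 (V=85.3873). Price 206.8627; hedge Δ=0.7955, bond B=-95.6091.
  t=1,j=0: stock 122.2200 → up 171.1080 (V=85.0133), down 76.9986 (V=117.5882). Price 88.8225; hedge Δ=-0.3461, bond B=131.1276.
  t=1,j=1: stock 271.6000 → up 380.2400 (V=206.8627), down 171.1080 (V=85.0133). Price 144.8990; hedge Δ=0.5826, bond B=-13.3470.
  t=0,j=0: stock 194.0000 → up 271.6000 (V=144.8990), down 122.2200 (V=88.8225). Price 111.8646; hedge Δ=0.3754, bond B=39.0380.
The time-0 hedge costs 111.8646, which is the no-arbitrage price.

(0,0): Delta=0.3754 Bond=39.0380
(1,0): Delta=-0.3461 Bond=131.1276
(1,1): Delta=0.5826 Bond=-13.3470
(2,0): Delta=-1.0000 Bond=194.5868
(2,1): Delta=-0.1583 Bond=112.1044
(2,2): Delta=0.7955 Bond=-95.6091
(3,0): Delta=-1.0000 Bond=214.0455
(3,1): Delta=-1.0000 Bond=214.0455
(3,2): Delta=0.0834 Bond=65.4016
(3,3): Delta=1.0000 Bond=-214.0455
V0=111.8646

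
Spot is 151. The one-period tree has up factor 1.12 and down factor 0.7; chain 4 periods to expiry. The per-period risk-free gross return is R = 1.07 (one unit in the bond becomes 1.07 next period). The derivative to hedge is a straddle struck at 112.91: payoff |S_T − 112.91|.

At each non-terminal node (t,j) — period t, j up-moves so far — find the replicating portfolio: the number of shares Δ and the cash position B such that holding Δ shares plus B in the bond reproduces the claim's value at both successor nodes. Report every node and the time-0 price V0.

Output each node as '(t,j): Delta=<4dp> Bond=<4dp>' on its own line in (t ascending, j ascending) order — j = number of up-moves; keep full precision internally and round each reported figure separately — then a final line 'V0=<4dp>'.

The replicating-portfolio and risk-neutral prices coincide; use p* = (1.07−0.7)/(1.12−0.7) = 0.8810 for the latter.
Terminal payoffs: V(4,0)=76.6549, V(4,1)=54.9018, V(4,2)=20.0969, V(4,3)=35.5909, V(4,4)=124.6914
(3,0): S=51.7930. Δ = (V_up−V_dn)/(S_up−S_dn) = (54.9018−76.6549)/(58.0082−36.2551) = -1.0000. V = [p*·54.9018 + (1−p*)·76.6549]/1.07 = 53.7304. B = V − Δ·S = 105.5234.
(3,1): S=82.8688. Δ = (V_up−V_dn)/(S_up−S_dn) = (20.0969−54.9018)/(92.8131−58.0082) = -1.0000. V = [p*·20.0969 + (1−p*)·54.9018]/1.07 = 22.6546. B = V − Δ·S = 105.5234.
(3,2): S=132.5901. Δ = (V_up−V_dn)/(S_up−S_dn) = (35.5909−20.0969)/(148.5009−92.8131) = 0.2782. V = [p*·35.5909 + (1−p*)·20.0969]/1.07 = 31.5387. B = V − Δ·S = -5.3517.
(3,3): S=212.1441. Δ = (V_up−V_dn)/(S_up−S_dn) = (124.6914−35.5909)/(237.6014−148.5009) = 1.0000. V = [p*·124.6914 + (1−p*)·35.5909]/1.07 = 106.6208. B = V − Δ·S = -105.5234.
(2,0): S=73.9900. Δ = (V_up−V_dn)/(S_up−S_dn) = (22.6546−53.7304)/(82.8688−51.7930) = -1.0000. V = [p*·22.6546 + (1−p*)·53.7304]/1.07 = 24.6300. B = V − Δ·S = 98.6200.
(2,1): S=118.3840. Δ = (V_up−V_dn)/(S_up−S_dn) = (31.5387−22.6546)/(132.5901−82.8688) = 0.1787. V = [p*·31.5387 + (1−p*)·22.6546]/1.07 = 28.4869. B = V − Δ·S = 7.3343.
(2,2): S=189.4144. Δ = (V_up−V_dn)/(S_up−S_dn) = (106.6208−31.5387)/(212.1441−132.5901) = 0.9438. V = [p*·106.6208 + (1−p*)·31.5387]/1.07 = 91.2920. B = V − Δ·S = -87.4749.
(1,0): S=105.7000. Δ = (V_up−V_dn)/(S_up−S_dn) = (28.4869−24.6300)/(118.3840−73.9900) = 0.0869. V = [p*·28.4869 + (1−p*)·24.6300]/1.07 = 26.1942. B = V − Δ·S = 17.0109.
(1,1): S=169.1200. Δ = (V_up−V_dn)/(S_up−S_dn) = (91.2920−28.4869)/(189.4144−118.3840) = 0.8842. V = [p*·91.2920 + (1−p*)·28.4869]/1.07 = 78.3320. B = V − Δ·S = -71.2038.
(0,0): S=151.0000. Δ = (V_up−V_dn)/(S_up−S_dn) = (78.3320−26.1942)/(169.1200−105.7000) = 0.8221. V = [p*·78.3320 + (1−p*)·26.1942]/1.07 = 67.4066. B = V − Δ·S = -56.7309.
The time-0 hedge costs 67.4066, which is the no-arbitrage price.

(0,0): Delta=0.8221 Bond=-56.7309
(1,0): Delta=0.0869 Bond=17.0109
(1,1): Delta=0.8842 Bond=-71.2038
(2,0): Delta=-1.0000 Bond=98.6200
(2,1): Delta=0.1787 Bond=7.3343
(2,2): Delta=0.9438 Bond=-87.4749
(3,0): Delta=-1.0000 Bond=105.5234
(3,1): Delta=-1.0000 Bond=105.5234
(3,2): Delta=0.2782 Bond=-5.3517
(3,3): Delta=1.0000 Bond=-105.5234
V0=67.4066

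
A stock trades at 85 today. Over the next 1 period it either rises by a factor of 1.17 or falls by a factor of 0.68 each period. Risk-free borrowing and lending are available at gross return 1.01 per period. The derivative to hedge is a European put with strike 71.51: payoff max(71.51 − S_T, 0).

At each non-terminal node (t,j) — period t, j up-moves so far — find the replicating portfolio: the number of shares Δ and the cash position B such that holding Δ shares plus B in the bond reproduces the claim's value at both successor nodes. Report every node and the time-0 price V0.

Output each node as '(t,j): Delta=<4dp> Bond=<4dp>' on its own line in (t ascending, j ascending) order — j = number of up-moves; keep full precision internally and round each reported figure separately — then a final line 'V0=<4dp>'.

Under the risk-neutral measure, an up-move has probability p* = (R−d)/(u−d) = 0.6735 and values discount at R = 1.01.
At expiry t=1: V(1,0)=13.7100, V(1,1)=0.0000
(0,0): S=85.0000. Δ = (V_up−V_dn)/(S_up−S_dn) = (0.0000−13.7100)/(99.4500−57.8000) = -0.3292. V = [p*·0.0000 + (1−p*)·13.7100]/1.01 = 4.4324. B = V − Δ·S = 32.4120.
The time-0 hedge costs 4.4324, which is the no-arbitrage price.

(0,0): Delta=-0.3292 Bond=32.4120
V0=4.4324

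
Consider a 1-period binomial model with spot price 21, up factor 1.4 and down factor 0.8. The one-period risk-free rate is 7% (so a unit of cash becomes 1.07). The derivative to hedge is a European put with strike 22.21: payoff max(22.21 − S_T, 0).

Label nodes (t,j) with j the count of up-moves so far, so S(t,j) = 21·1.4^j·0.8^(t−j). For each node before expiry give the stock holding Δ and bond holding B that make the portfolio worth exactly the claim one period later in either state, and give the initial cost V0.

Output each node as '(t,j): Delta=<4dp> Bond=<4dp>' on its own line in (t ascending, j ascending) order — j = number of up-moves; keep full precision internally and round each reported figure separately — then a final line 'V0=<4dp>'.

The replicating-portfolio and risk-neutral prices coincide; use p* = (1.07−0.8)/(1.4−0.8) = 0.4500 for the latter.
At expiry t=1: V(1,0)=5.4100, V(1,1)=0.0000
  t=0,j=0: stock 21.0000 → up 29.4000 (V=0.0000), down 16.8000 (V=5.4100). Price 2.7808; hedge Δ=-0.4294, bond B=11.7975.
Self-financing check: at every node Δ·S+B equals the discounted successor values.

(0,0): Delta=-0.4294 Bond=11.7975
V0=2.7808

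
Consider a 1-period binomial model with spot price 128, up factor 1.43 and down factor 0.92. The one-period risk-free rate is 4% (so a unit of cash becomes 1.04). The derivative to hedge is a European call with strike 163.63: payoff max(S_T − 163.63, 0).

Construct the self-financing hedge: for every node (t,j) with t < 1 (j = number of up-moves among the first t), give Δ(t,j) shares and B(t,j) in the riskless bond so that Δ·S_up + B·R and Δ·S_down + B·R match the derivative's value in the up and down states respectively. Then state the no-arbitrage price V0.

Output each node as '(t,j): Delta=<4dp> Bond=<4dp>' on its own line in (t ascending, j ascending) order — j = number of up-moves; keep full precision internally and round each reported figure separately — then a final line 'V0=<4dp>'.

(0,0): Delta=0.2973 Bond=-33.6674
V0=4.3914

The replicating-portfolio and risk-neutral prices coincide; use p* = (1.04−0.92)/(1.43−0.92) = 0.2353 for the latter.
Payoff layer (t=1): V(1,0)=0.0000, V(1,1)=19.4100
(0,0): S=128.0000. Δ = (V_up−V_dn)/(S_up−S_dn) = (19.4100−0.0000)/(183.0400−117.7600) = 0.2973. V = [p*·19.4100 + (1−p*)·0.0000]/1.04 = 4.3914. B = V − Δ·S = -33.6674.
Self-financing check: at every node Δ·S+B equals the discounted successor values.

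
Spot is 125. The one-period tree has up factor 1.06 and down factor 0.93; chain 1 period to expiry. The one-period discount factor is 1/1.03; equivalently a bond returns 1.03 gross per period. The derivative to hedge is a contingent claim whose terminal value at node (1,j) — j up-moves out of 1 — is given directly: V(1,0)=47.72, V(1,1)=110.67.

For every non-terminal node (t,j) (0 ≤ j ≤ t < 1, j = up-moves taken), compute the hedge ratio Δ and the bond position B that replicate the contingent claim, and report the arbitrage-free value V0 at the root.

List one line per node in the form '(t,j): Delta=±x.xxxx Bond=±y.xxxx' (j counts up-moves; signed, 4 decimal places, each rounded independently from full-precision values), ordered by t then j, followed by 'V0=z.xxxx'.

(0,0): Delta=3.8738 Bond=-390.8880
V0=93.3428

Risk-neutral probability p* = (R−d)/(u−d) = (1.03−0.93)/(1.06−0.93) = 0.7692.
Terminal payoffs: V(1,0)=47.7200, V(1,1)=110.6700
(0,0): S=125.0000. Δ = (V_up−V_dn)/(S_up−S_dn) = (110.6700−47.7200)/(132.5000−116.2500) = 3.8738. V = [p*·110.6700 + (1−p*)·47.7200]/1.03 = 93.3428. B = V − Δ·S = -390.8880.
Self-financing check: at every node Δ·S+B equals the discounted successor values.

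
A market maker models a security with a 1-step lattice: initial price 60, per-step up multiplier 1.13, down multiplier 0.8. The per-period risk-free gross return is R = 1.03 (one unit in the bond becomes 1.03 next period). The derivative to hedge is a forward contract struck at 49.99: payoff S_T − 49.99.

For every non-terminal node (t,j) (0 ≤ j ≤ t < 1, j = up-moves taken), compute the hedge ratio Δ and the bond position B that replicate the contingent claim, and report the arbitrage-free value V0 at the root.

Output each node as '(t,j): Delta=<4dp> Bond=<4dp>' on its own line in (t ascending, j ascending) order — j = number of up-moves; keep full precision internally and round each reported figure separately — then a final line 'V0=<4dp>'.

(0,0): Delta=1.0000 Bond=-48.5340
V0=11.4660

Since d<R<u, set p* = (R−d)/(u−d) = 0.6970; price each node as the discounted p*-expectation of its children.
Payoff layer (t=1): V(1,0)=-1.9900, V(1,1)=17.8100
(0,0): S=60.0000. Δ = (V_up−V_dn)/(S_up−S_dn) = (17.8100−-1.9900)/(67.8000−48.0000) = 1.0000. V = [p*·17.8100 + (1−p*)·-1.9900]/1.03 = 11.4660. B = V − Δ·S = -48.5340.
Check: Δ(0,0)·S0 + B(0,0) = 11.4660 = V0.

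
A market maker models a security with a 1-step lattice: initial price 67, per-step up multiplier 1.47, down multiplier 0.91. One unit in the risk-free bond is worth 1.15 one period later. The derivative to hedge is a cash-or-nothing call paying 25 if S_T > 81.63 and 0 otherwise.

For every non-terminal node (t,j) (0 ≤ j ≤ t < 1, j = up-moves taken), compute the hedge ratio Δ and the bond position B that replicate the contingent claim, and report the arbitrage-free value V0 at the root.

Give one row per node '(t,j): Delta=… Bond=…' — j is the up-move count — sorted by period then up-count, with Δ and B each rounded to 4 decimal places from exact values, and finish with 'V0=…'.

No-arbitrage ⇒ martingale measure with p* = (R−d)/(u−d) = 0.4286.
At expiry t=1: V(1,0)=0.0000, V(1,1)=25.0000
  t=0,j=0: stock 67.0000 → up 98.4900 (V=25.0000), down 60.9700 (V=0.0000). Price 9.3168; hedge Δ=0.6663, bond B=-35.3261.
Self-financing check: at every node Δ·S+B equals the discounted successor values.

(0,0): Delta=0.6663 Bond=-35.3261
V0=9.3168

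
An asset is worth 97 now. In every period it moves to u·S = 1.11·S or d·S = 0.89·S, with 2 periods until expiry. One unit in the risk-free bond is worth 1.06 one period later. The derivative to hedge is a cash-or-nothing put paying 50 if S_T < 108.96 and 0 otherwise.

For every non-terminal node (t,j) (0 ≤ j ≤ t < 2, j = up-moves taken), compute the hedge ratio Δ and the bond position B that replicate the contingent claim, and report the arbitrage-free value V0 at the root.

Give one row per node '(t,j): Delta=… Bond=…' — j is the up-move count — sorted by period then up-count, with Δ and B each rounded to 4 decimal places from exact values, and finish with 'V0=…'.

No-arbitrage ⇒ martingale measure with p* = (R−d)/(u−d) = 0.7727.
Terminal values V(2,·): V(2,0)=50.0000, V(2,1)=50.0000, V(2,2)=0.0000
Node (1,0) S=86.3300: V=(p*·50.0000+(1−p*)·50.0000)/1.06=47.1698; Δ=(50.0000−50.0000)/(95.8263−76.8337)=0.0000; B=V−Δ·S=47.1698
Node (1,1) S=107.6700: V=(p*·0.0000+(1−p*)·50.0000)/1.06=10.7204; Δ=(0.0000−50.0000)/(119.5137−95.8263)=-2.1108; B=V−Δ·S=237.9931
Node (0,0) S=97.0000: V=(p*·10.7204+(1−p*)·47.1698)/1.06=17.9286; Δ=(10.7204−47.1698)/(107.6700−86.3300)=-1.7080; B=V−Δ·S=183.6077
The time-0 hedge costs 17.9286, which is the no-arbitrage price.

(0,0): Delta=-1.7080 Bond=183.6077
(1,0): Delta=0.0000 Bond=47.1698
(1,1): Delta=-2.1108 Bond=237.9931
V0=17.9286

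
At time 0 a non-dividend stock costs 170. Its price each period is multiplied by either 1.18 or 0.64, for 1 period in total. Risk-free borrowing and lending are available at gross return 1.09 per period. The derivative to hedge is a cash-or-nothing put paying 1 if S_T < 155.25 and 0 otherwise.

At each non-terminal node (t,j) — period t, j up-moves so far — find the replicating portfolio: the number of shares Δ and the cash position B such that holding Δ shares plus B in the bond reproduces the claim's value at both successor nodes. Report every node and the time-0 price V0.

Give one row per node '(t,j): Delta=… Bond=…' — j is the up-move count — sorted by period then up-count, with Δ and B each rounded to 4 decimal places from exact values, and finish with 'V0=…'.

(0,0): Delta=-0.0109 Bond=2.0048
V0=0.1529

Under the risk-neutral measure, an up-move has probability p* = (R−d)/(u−d) = 0.8333 and values discount at R = 1.09.
At expiry t=1: V(1,0)=1.0000, V(1,1)=0.0000
(0,0): S=170.0000. Δ = (V_up−V_dn)/(S_up−S_dn) = (0.0000−1.0000)/(200.6000−108.8000) = -0.0109. V = [p*·0.0000 + (1−p*)·1.0000]/1.09 = 0.1529. B = V − Δ·S = 2.0048.
Self-financing check: at every node Δ·S+B equals the discounted successor values.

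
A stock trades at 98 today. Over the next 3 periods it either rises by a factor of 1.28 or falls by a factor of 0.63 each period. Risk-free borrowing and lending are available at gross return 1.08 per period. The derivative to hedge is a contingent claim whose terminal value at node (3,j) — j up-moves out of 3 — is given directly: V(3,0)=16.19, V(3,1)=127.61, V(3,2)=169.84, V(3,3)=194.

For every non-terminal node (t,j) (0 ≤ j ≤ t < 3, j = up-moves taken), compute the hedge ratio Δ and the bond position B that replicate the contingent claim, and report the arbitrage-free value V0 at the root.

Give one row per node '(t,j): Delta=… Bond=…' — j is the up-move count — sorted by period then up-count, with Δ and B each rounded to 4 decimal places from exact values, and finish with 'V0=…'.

The replicating-portfolio and risk-neutral prices coincide; use p* = (1.08−0.63)/(1.28−0.63) = 0.6923 for the latter.
Payoff layer (t=3): V(3,0)=16.1900, V(3,1)=127.6100, V(3,2)=169.8400, V(3,3)=194.0000
Node (2,0) S=38.8962: V=(p*·127.6100+(1−p*)·16.1900)/1.08=86.4138; Δ=(127.6100−16.1900)/(49.7871−24.5046)=4.4070; B=V−Δ·S=-85.0016
Node (2,1) S=79.0272: V=(p*·169.8400+(1−p*)·127.6100)/1.08=145.2279; Δ=(169.8400−127.6100)/(101.1548−49.7871)=0.8221; B=V−Δ·S=80.2587
Node (2,2) S=160.5632: V=(p*·194.0000+(1−p*)·169.8400)/1.08=172.7464; Δ=(194.0000−169.8400)/(205.5209−101.1548)=0.2315; B=V−Δ·S=135.5772
Node (1,0) S=61.7400: V=(p*·145.2279+(1−p*)·86.4138)/1.08=117.7141; Δ=(145.2279−86.4138)/(79.0272−38.8962)=1.4656; B=V−Δ·S=27.2309
Node (1,1) S=125.4400: V=(p*·172.7464+(1−p*)·145.2279)/1.08=152.1104; Δ=(172.7464−145.2279)/(160.5632−79.0272)=0.3375; B=V−Δ·S=109.7742
Node (0,0) S=98.0000: V=(p*·152.1104+(1−p*)·117.7141)/1.08=131.0434; Δ=(152.1104−117.7141)/(125.4400−61.7400)=0.5400; B=V−Δ·S=78.1262
Each (Δ,B) replicates both successor values, so the strategy is self-financing and V0 is arbitrage-free.

(0,0): Delta=0.5400 Bond=78.1262
(1,0): Delta=1.4656 Bond=27.2309
(1,1): Delta=0.3375 Bond=109.7742
(2,0): Delta=4.4070 Bond=-85.0016
(2,1): Delta=0.8221 Bond=80.2587
(2,2): Delta=0.2315 Bond=135.5772
V0=131.0434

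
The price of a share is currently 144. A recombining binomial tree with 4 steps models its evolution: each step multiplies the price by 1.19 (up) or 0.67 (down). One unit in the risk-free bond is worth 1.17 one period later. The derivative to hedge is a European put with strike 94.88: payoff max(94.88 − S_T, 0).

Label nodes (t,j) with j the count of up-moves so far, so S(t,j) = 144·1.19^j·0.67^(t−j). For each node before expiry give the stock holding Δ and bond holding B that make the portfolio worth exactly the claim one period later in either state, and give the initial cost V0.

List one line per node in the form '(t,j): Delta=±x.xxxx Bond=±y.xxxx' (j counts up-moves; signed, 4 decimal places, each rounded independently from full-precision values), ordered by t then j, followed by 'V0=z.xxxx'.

(0,0): Delta=-0.0044 Bond=0.6542
(1,0): Delta=-0.0885 Bond=8.8830
(1,1): Delta=-0.0025 Bond=0.4407
(2,0): Delta=-1.0000 Bond=69.3111
(2,1): Delta=-0.0680 Bond=8.0364
(2,2): Delta=-0.0010 Bond=0.2148
(3,0): Delta=-1.0000 Bond=81.0940
(3,1): Delta=-1.0000 Bond=81.0940
(3,2): Delta=-0.0470 Bond=6.5349
(3,3): Delta=0.0000 Bond=0.0000
V0=0.0198

Risk-neutral probability p* = (R−d)/(u−d) = (1.17−0.67)/(1.19−0.67) = 0.9615.
At expiry t=4: V(4,0)=65.8624, V(4,1)=43.3413, V(4,2)=3.3410, V(4,3)=0.0000, V(4,4)=0.0000
(3,0): S=43.3099. Δ = (V_up−V_dn)/(S_up−S_dn) = (43.3413−65.8624)/(51.5387−29.0176) = -1.0000. V = [p*·43.3413 + (1−p*)·65.8624]/1.17 = 37.7841. B = V − Δ·S = 81.0940.
(3,1): S=76.9235. Δ = (V_up−V_dn)/(S_up−S_dn) = (3.3410−43.3413)/(91.5390−51.5387) = -1.0000. V = [p*·3.3410 + (1−p*)·43.3413]/1.17 = 4.1705. B = V − Δ·S = 81.0940.
(3,2): S=136.6253. Δ = (V_up−V_dn)/(S_up−S_dn) = (0.0000−3.3410)/(162.5841−91.5390) = -0.0470. V = [p*·0.0000 + (1−p*)·3.3410]/1.17 = 0.1098. B = V − Δ·S = 6.5349.
(3,3): S=242.6629. Δ = (V_up−V_dn)/(S_up−S_dn) = (0.0000−0.0000)/(288.7688−162.5841) = 0.0000. V = [p*·0.0000 + (1−p*)·0.0000]/1.17 = 0.0000. B = V − Δ·S = 0.0000.
(2,0): S=64.6416. Δ = (V_up−V_dn)/(S_up−S_dn) = (4.1705−37.7841)/(76.9235−43.3099) = -1.0000. V = [p*·4.1705 + (1−p*)·37.7841]/1.17 = 4.6695. B = V − Δ·S = 69.3111.
(2,1): S=114.8112. Δ = (V_up−V_dn)/(S_up−S_dn) = (0.1098−4.1705)/(136.6253−76.9235) = -0.0680. V = [p*·0.1098 + (1−p*)·4.1705]/1.17 = 0.2274. B = V − Δ·S = 8.0364.
(2,2): S=203.9184. Δ = (V_up−V_dn)/(S_up−S_dn) = (0.0000−0.1098)/(242.6629−136.6253) = -0.0010. V = [p*·0.0000 + (1−p*)·0.1098]/1.17 = 0.0036. B = V − Δ·S = 0.2148.
(1,0): S=96.4800. Δ = (V_up−V_dn)/(S_up−S_dn) = (0.2274−4.6695)/(114.8112−64.6416) = -0.0885. V = [p*·0.2274 + (1−p*)·4.6695]/1.17 = 0.3404. B = V − Δ·S = 8.8830.
(1,1): S=171.3600. Δ = (V_up−V_dn)/(S_up−S_dn) = (0.0036−0.2274)/(203.9184−114.8112) = -0.0025. V = [p*·0.0036 + (1−p*)·0.2274]/1.17 = 0.0104. B = V − Δ·S = 0.4407.
(0,0): S=144.0000. Δ = (V_up−V_dn)/(S_up−S_dn) = (0.0104−0.3404)/(171.3600−96.4800) = -0.0044. V = [p*·0.0104 + (1−p*)·0.3404]/1.17 = 0.0198. B = V − Δ·S = 0.6542.
Check: Δ(0,0)·S0 + B(0,0) = 0.0198 = V0.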